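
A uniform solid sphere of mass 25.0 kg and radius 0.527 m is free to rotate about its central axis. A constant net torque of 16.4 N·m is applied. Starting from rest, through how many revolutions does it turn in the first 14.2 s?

I = (2/5)MR² = (2/5)(25.0)(0.527)² = 2.777 kg·m².
α = τ/I = 16.4/2.777 = 5.905 rad/s².
θ = ½αt² = ½(5.905)(14.2)² = 595.3 rad.
Revolutions = θ/(2π) = 94.75.

≈ 94.8 revolutions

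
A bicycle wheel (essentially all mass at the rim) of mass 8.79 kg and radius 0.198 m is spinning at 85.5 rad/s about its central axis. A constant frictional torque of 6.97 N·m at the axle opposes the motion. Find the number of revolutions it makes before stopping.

I = MR² = (8.79)(0.198)² = 0.3446 kg·m².
The net torque has magnitude 6.97 N·m, opposing ω.
|α| = τ/I = 6.970/0.3446 = 20.23 rad/s² (deceleration).
ω² = ω₀² − 2|α|θ with ω = 0 ⇒ θ = ω₀²/(2|α|) = 180.7 rad = 28.76 rev.

≈ 28.8 revolutions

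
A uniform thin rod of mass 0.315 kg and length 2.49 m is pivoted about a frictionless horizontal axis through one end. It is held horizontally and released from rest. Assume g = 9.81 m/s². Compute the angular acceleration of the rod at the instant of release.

α ≈ 5.91 rad/s²

About the pivot, I = (1/3)ML² = (1/3)(0.315)(2.49)² = 0.6510 kg·m².
The weight acts at the center, a distance L/2 = 1.245 m from the pivot; τ = Mg(L/2) = 3.847 N·m.
α = τ/I = 3.847/0.6510 = 5.910 rad/s².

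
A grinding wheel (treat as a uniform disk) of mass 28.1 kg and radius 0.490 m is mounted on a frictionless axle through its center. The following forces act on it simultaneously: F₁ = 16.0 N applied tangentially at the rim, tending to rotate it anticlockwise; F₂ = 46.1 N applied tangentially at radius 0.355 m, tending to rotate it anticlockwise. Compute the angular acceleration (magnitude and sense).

I = ½MR² = (1/2)(28.1)(0.490)² = 3.373 kg·m².
Taking anticlockwise as positive: τ₁ = +(16.0)(0.490) = +7.840 N·m; τ₂ = +(46.1)(0.355) = +16.37 N·m.
Net torque τ = 24.21 N·m.
α = τ/I = 24.21/3.373 = 7.175 rad/s².

α ≈ 7.18 rad/s², anticlockwise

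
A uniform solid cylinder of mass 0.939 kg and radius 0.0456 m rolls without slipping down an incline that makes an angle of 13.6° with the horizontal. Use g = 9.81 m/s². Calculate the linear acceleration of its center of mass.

a ≈ 1.54 m/s²

Translation along the incline: Mg sinθ − f = Ma.
Rotation about the center: fR = Iα with I = ½MR². No-slip gives a = αR, so f = (I/R²)a = (1/2)M a.
Substituting: Mg sinθ = (1 + 0.5000)Ma, so a = g sinθ/(1 + 0.5000) = (9.81) sin 13.6° / 1.500 = 1.538 m/s².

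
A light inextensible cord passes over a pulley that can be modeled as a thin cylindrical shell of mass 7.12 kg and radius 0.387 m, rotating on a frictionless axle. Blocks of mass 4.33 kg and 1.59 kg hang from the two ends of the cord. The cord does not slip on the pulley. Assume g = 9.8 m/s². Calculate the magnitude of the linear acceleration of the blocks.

a ≈ 2.06 m/s²

I = MR² = (7.12)(0.387)² = 1.066 kg·m².
Heavier block: m₁g − T₁ = m₁a. Lighter block: T₂ − m₂g = m₂a.
Pulley: (T₁ − T₂)R = Iα = I(a/R), so T₁ − T₂ = (I/R²)a = 1·M_p a = 7.120·a.
Adding the three: (m₁ − m₂)g = (m₁ + m₂ + 7.120)a, so a = (4.33 − 1.59)(9.8)/(4.33 + 1.59 + 7.120) = 2.059 m/s².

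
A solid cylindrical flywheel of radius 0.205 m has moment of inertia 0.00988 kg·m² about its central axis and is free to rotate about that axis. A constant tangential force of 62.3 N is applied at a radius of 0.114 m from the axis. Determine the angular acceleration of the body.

α ≈ 719 rad/s²

τ = F·r = (62.3)(0.114) = 7.102 N·m.
Newton's second law for rotation, τ = Iα, gives α = τ/I = 7.102/0.009880 = 718.8 rad/s².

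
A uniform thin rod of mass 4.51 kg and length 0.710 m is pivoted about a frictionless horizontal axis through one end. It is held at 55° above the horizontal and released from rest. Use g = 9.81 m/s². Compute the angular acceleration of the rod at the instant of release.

About the pivot, I = (1/3)ML² = (1/3)(4.51)(0.710)² = 0.7578 kg·m².
The weight acts at the center, a distance L/2 = 0.3550 m from the pivot; τ = Mg(L/2) cos 55° = 9.009 N·m.
α = τ/I = 9.009/0.7578 = 11.89 rad/s².
(Equivalently α = (3g/(2L)) cos 55° = 11.89 rad/s².)

α ≈ 11.9 rad/s²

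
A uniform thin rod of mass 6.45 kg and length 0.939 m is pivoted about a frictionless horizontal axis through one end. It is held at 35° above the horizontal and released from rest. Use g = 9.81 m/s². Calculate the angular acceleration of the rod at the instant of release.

About the pivot, I = (1/3)ML² = (1/3)(6.45)(0.939)² = 1.896 kg·m².
The weight acts at the center, a distance L/2 = 0.4695 m from the pivot; τ = Mg(L/2) cos 35° = 24.33 N·m.
α = τ/I = 24.33/1.896 = 12.84 rad/s².
(Equivalently α = (3g/(2L)) cos 35° = 12.84 rad/s².)

α ≈ 12.8 rad/s²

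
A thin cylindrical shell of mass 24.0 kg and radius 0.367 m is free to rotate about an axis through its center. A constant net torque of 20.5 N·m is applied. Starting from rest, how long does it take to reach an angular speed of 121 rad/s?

t ≈ 19.1 s

I = MR² = (24.0)(0.367)² = 3.233 kg·m².
α = τ/I = 20.5/3.233 = 6.342 rad/s².
ω = αt ⇒ t = ω/α = 121/6.342 = 19.08 s.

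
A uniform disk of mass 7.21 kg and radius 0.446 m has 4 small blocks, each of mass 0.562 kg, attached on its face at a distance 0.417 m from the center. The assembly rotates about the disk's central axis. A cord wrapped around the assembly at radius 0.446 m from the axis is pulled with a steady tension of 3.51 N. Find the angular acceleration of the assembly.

I_disk = ½MR² = ½(7.21)(0.446)² = 0.7171 kg·m².
I_blocks = 4·m·r² = 4(0.562)(0.417)² = 0.3909 kg·m².
Total I = 1.108 kg·m².
τ = F r = (3.51)(0.446) = 1.565 N·m.
α = τ/I = 1.565/1.108 = 1.413 rad/s².

α ≈ 1.41 rad/s²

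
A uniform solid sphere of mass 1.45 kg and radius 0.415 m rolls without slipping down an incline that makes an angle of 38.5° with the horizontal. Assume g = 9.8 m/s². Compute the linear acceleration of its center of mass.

Translation along the incline: Mg sinθ − f = Ma.
Rotation about the center: fR = Iα with I = (2/5)MR². No-slip gives a = αR, so f = (I/R²)a = (2/5)M a.
Substituting: Mg sinθ = (1 + 0.4000)Ma, so a = g sinθ/(1 + 0.4000) = (9.8) sin 38.5° / 1.400 = 4.358 m/s².

a ≈ 4.36 m/s²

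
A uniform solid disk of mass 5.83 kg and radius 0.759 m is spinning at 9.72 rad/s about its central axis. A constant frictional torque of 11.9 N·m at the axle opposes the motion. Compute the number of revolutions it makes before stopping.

≈ 1.06 revolutions

I = ½MR² = (1/2)(5.83)(0.759)² = 1.679 kg·m².
The net torque has magnitude 11.9 N·m, opposing ω.
|α| = τ/I = 11.90/1.679 = 7.086 rad/s² (deceleration).
ω² = ω₀² − 2|α|θ with ω = 0 ⇒ θ = ω₀²/(2|α|) = 6.666 rad = 1.061 rev.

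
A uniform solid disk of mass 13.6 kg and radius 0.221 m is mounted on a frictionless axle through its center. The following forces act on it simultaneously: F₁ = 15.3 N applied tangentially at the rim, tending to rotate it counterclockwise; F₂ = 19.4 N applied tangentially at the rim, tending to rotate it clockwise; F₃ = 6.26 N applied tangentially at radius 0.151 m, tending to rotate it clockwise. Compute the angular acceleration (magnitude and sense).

α ≈ 5.57 rad/s², clockwise

I = ½MR² = (1/2)(13.6)(0.221)² = 0.3321 kg·m².
Taking counterclockwise as positive: τ₁ = +(15.3)(0.221) = +3.381 N·m; τ₂ = −(19.4)(0.221) = −4.287 N·m; τ₃ = −(6.26)(0.151) = −0.9453 N·m.
Net torque τ = -1.851 N·m.
α = τ/I = -1.851/0.3321 = -5.574 rad/s².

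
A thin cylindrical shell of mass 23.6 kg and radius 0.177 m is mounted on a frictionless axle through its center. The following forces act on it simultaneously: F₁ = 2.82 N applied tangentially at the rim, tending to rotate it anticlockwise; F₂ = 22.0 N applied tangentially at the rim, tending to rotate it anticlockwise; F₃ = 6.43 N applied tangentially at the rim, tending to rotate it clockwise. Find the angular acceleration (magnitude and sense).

I = MR² = (23.6)(0.177)² = 0.7394 kg·m².
Taking anticlockwise as positive: τ₁ = +(2.82)(0.177) = +0.4991 N·m; τ₂ = +(22.0)(0.177) = +3.894 N·m; τ₃ = −(6.43)(0.177) = −1.138 N·m.
Net torque τ = 3.255 N·m.
α = τ/I = 3.255/0.7394 = 4.402 rad/s².

α ≈ 4.40 rad/s², anticlockwise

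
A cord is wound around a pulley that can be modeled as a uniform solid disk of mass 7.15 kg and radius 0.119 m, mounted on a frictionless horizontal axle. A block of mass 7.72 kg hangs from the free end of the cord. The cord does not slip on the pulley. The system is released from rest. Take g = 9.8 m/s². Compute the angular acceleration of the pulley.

I = ½MR² = (1/2)(7.15)(0.119)² = 0.05063 kg·m².
Block: mg − T = ma. Pulley: TR = Iα. No-slip: a = αR, so T = (I/R²)a = 3.575·a.
Then mg = (m + 3.575)a, so a = (7.72)(9.8)/(7.72 + 3.575) = 6.698 m/s².
α = a/R = 6.698/0.119 = 56.29 rad/s².

α ≈ 56.3 rad/s²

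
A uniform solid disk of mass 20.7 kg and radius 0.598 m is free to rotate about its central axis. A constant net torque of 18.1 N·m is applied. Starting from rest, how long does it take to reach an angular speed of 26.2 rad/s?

I = ½MR² = (1/2)(20.7)(0.598)² = 3.701 kg·m².
α = τ/I = 18.1/3.701 = 4.890 rad/s².
ω = αt ⇒ t = ω/α = 26.2/4.890 = 5.358 s.

t ≈ 5.36 s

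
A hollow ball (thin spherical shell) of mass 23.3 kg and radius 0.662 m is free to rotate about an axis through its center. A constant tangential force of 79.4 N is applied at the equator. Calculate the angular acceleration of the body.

α ≈ 7.72 rad/s²

I = (2/3)MR² = (2/3)(23.3)(0.662)² = 6.807 kg·m².
τ = F R = (79.4)(0.662) = 52.56 N·m.
From τ = Iα: α = 52.56/6.807 = 7.721 rad/s².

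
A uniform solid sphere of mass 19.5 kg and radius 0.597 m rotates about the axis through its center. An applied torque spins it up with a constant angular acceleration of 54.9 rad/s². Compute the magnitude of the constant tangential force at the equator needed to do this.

I = (2/5)MR² = (2/5)(19.5)(0.597)² = 2.780 kg·m².
The required torque is τ = Iα = (2.780)(54.90) = 152.6 N·m.
A tangential force at the equator gives τ = FR, so F = τ/R = 152.6/0.597 = 255.6 N.

F ≈ 256 N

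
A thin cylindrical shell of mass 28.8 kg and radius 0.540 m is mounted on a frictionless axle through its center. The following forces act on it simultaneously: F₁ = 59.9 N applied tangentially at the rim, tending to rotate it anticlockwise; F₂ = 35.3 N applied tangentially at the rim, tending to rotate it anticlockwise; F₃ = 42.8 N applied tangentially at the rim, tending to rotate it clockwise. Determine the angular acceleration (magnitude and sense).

I = MR² = (28.8)(0.540)² = 8.398 kg·m².
Taking anticlockwise as positive: τ₁ = +(59.9)(0.540) = +32.35 N·m; τ₂ = +(35.3)(0.540) = +19.06 N·m; τ₃ = −(42.8)(0.540) = −23.11 N·m.
Net torque τ = 28.30 N·m.
α = τ/I = 28.30/8.398 = 3.369 rad/s².

α ≈ 3.37 rad/s², anticlockwise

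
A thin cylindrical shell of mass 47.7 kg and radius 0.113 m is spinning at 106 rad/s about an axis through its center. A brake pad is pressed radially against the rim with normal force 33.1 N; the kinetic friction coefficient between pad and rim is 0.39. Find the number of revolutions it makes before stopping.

≈ 373 revolutions

I = MR² = (47.7)(0.113)² = 0.6091 kg·m².
Friction force f = μN = (0.39)(33.1) = 12.91 N at the rim; torque magnitude τ = fR = 1.459 N·m, opposing ω.
|α| = τ/I = 1.459/0.6091 = 2.395 rad/s² (deceleration).
ω² = ω₀² − 2|α|θ with ω = 0 ⇒ θ = ω₀²/(2|α|) = 2346 rad = 373.3 rev.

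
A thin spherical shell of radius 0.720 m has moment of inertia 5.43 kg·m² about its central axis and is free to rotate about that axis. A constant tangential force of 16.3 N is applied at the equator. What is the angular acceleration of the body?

α ≈ 2.16 rad/s²

τ = F R = (16.3)(0.720) = 11.74 N·m.
From τ = Iα: α = 11.74/5.430 = 2.161 rad/s².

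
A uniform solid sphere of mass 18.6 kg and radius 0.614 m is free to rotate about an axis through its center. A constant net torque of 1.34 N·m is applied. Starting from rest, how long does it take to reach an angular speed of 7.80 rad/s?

t ≈ 16.3 s

I = (2/5)MR² = (2/5)(18.6)(0.614)² = 2.805 kg·m².
α = τ/I = 1.34/2.805 = 0.4777 rad/s².
ω = αt ⇒ t = ω/α = 7.80/0.4777 = 16.33 s.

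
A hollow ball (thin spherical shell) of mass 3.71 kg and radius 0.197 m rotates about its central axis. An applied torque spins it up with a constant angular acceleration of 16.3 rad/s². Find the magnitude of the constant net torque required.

I = (2/3)MR² = (2/3)(3.71)(0.197)² = 0.09599 kg·m².
τ = Iα = (0.09599)(16.30) = 1.565 N·m.

τ ≈ 1.56 N·m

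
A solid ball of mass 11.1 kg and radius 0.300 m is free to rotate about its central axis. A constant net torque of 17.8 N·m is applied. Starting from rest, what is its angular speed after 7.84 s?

I = (2/5)MR² = (2/5)(11.1)(0.300)² = 0.3996 kg·m².
α = τ/I = 17.8/0.3996 = 44.54 rad/s².
ω = ω₀ + αt = 0 + (44.54)(7.84) = 349.2 rad/s.

ω ≈ 349 rad/s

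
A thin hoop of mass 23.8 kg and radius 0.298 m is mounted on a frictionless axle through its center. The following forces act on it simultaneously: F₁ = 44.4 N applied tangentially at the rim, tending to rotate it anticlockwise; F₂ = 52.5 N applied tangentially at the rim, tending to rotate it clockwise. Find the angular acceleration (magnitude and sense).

I = MR² = (23.8)(0.298)² = 2.114 kg·m².
Taking anticlockwise as positive: τ₁ = +(44.4)(0.298) = +13.23 N·m; τ₂ = −(52.5)(0.298) = −15.64 N·m.
Net torque τ = -2.414 N·m.
α = τ/I = -2.414/2.114 = -1.142 rad/s².

α ≈ 1.14 rad/s², clockwise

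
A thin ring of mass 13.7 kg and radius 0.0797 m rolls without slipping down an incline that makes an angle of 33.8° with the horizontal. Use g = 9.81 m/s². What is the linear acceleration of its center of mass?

Translation along the incline: Mg sinθ − f = Ma.
Rotation about the center: fR = Iα with I = MR². No-slip gives a = αR, so f = (I/R²)a = M a.
Substituting: Mg sinθ = (1 + 1.000)Ma, so a = g sinθ/(1 + 1.000) = (9.81) sin 33.8° / 2.000 = 2.729 m/s².

a ≈ 2.73 m/s²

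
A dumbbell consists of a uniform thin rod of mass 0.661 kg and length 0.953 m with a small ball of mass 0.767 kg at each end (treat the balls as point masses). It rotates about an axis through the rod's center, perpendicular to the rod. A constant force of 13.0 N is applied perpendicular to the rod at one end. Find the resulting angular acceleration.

α ≈ 15.6 rad/s²

I_rod = (1/12)ML² = (1/12)(0.661)(0.953)² = 0.05003 kg·m².
I_balls = 2·m·(L/2)² = 2(0.767)(0.4765)² = 0.3483 kg·m².
Total I = 0.3983 kg·m².
τ = F·(L/2) = (13.0)(0.476) = 6.194 N·m.
α = τ/I = 6.194/0.3983 = 15.55 rad/s².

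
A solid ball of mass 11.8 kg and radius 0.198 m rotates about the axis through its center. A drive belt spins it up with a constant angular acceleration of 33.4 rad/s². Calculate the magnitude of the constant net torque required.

I = (2/5)MR² = (2/5)(11.8)(0.198)² = 0.1850 kg·m².
τ = Iα = (0.1850)(33.40) = 6.180 N·m.

τ ≈ 6.18 N·m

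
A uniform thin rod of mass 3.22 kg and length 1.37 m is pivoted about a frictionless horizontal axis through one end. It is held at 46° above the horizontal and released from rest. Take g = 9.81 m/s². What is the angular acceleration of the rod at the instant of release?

α ≈ 7.46 rad/s²

About the pivot, I = (1/3)ML² = (1/3)(3.22)(1.37)² = 2.015 kg·m².
The weight acts at the center, a distance L/2 = 0.6850 m from the pivot; τ = Mg(L/2) cos 46° = 15.03 N·m.
α = τ/I = 15.03/2.015 = 7.461 rad/s².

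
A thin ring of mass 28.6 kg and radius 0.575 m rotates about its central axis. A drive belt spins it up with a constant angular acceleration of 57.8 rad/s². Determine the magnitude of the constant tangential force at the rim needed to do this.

F ≈ 951 N

I = MR² = (28.6)(0.575)² = 9.456 kg·m².
The required torque is τ = Iα = (9.456)(57.80) = 546.5 N·m.
A tangential force at the rim gives τ = FR, so F = τ/R = 546.5/0.575 = 950.5 N.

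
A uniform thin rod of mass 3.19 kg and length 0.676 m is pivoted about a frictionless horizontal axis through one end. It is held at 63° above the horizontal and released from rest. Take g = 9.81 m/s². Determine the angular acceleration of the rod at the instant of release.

About the pivot, I = (1/3)ML² = (1/3)(3.19)(0.676)² = 0.4859 kg·m².
The weight acts at the center, a distance L/2 = 0.3380 m from the pivot; τ = Mg(L/2) cos 63° = 4.802 N·m.
α = τ/I = 4.802/0.4859 = 9.882 rad/s².
(Equivalently α = (3g/(2L)) cos 63° = 9.882 rad/s².)

α ≈ 9.88 rad/s²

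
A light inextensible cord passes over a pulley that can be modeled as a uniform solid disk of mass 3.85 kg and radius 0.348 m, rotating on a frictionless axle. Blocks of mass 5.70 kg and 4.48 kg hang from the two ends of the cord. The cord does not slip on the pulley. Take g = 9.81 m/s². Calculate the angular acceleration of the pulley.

α ≈ 2.84 rad/s²

I = ½MR² = (1/2)(3.85)(0.348)² = 0.2331 kg·m².
Heavier block: m₁g − T₁ = m₁a. Lighter block: T₂ − m₂g = m₂a.
Pulley: (T₁ − T₂)R = Iα = I(a/R), so T₁ − T₂ = (I/R²)a = (1/2)M_p a = 1.925·a.
Adding the three: (m₁ − m₂)g = (m₁ + m₂ + 1.925)a, so a = (5.70 − 4.48)(9.81)/(5.70 + 4.48 + 1.925) = 0.9887 m/s².
α = a/R = 0.9887/0.348 = 2.841 rad/s².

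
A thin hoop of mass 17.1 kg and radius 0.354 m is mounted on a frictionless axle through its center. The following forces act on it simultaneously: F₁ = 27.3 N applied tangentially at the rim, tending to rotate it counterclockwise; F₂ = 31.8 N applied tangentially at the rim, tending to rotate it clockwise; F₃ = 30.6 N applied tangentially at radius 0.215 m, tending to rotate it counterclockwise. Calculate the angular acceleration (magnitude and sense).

I = MR² = (17.1)(0.354)² = 2.143 kg·m².
Taking counterclockwise as positive: τ₁ = +(27.3)(0.354) = +9.664 N·m; τ₂ = −(31.8)(0.354) = −11.26 N·m; τ₃ = +(30.6)(0.215) = +6.579 N·m.
Net torque τ = 4.986 N·m.
α = τ/I = 4.986/2.143 = 2.327 rad/s².

α ≈ 2.33 rad/s², counterclockwise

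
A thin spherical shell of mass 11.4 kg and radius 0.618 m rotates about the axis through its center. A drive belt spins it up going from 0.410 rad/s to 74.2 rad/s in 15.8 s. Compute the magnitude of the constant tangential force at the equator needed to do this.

F ≈ 21.9 N

I = (2/3)MR² = (2/3)(11.4)(0.618)² = 2.903 kg·m².
α = Δω/Δt = (74.2 − 0.410)/15.8 = 4.670 rad/s².
The required torque is τ = Iα = (2.903)(4.670) = 13.56 N·m.
A tangential force at the equator gives τ = FR, so F = τ/R = 13.56/0.618 = 21.94 N.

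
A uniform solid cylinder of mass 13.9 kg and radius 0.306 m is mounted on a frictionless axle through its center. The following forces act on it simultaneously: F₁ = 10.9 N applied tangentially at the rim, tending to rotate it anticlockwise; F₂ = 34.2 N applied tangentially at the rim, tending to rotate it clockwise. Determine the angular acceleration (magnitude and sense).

α ≈ 11.0 rad/s², clockwise

I = ½MR² = (1/2)(13.9)(0.306)² = 0.6508 kg·m².
Taking anticlockwise as positive: τ₁ = +(10.9)(0.306) = +3.335 N·m; τ₂ = −(34.2)(0.306) = −10.47 N·m.
Net torque τ = -7.130 N·m.
α = τ/I = -7.130/0.6508 = -10.96 rad/s².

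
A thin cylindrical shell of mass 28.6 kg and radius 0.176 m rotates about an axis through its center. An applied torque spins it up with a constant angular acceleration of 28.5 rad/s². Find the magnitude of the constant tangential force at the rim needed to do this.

F ≈ 143 N

I = MR² = (28.6)(0.176)² = 0.8859 kg·m².
The required torque is τ = Iα = (0.8859)(28.50) = 25.25 N·m.
A tangential force at the rim gives τ = FR, so F = τ/R = 25.25/0.176 = 143.5 N.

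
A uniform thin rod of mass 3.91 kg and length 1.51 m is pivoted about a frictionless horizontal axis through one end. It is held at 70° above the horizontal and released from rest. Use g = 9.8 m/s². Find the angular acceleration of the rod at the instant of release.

About the pivot, I = (1/3)ML² = (1/3)(3.91)(1.51)² = 2.972 kg·m².
The weight acts at the center, a distance L/2 = 0.7550 m from the pivot; τ = Mg(L/2) cos 70° = 9.895 N·m.
α = τ/I = 9.895/2.972 = 3.330 rad/s².

α ≈ 3.33 rad/s²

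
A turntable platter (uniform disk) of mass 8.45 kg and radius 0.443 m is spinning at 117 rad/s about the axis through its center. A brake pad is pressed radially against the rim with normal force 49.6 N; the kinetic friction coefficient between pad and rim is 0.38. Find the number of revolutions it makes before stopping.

I = ½MR² = (1/2)(8.45)(0.443)² = 0.8292 kg·m².
Friction force f = μN = (0.38)(49.6) = 18.85 N at the rim; torque magnitude τ = fR = 8.350 N·m, opposing ω.
|α| = τ/I = 8.350/0.8292 = 10.07 rad/s² (deceleration).
ω² = ω₀² − 2|α|θ with ω = 0 ⇒ θ = ω₀²/(2|α|) = 679.7 rad = 108.2 rev.

≈ 108 revolutions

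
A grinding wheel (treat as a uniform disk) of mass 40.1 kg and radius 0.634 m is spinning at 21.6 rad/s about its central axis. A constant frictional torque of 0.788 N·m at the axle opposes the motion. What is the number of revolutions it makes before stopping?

≈ 380 revolutions

I = ½MR² = (1/2)(40.1)(0.634)² = 8.059 kg·m².
The net torque has magnitude 0.788 N·m, opposing ω.
|α| = τ/I = 0.7880/8.059 = 0.09778 rad/s² (deceleration).
ω² = ω₀² − 2|α|θ with ω = 0 ⇒ θ = ω₀²/(2|α|) = 2386 rad = 379.7 rev.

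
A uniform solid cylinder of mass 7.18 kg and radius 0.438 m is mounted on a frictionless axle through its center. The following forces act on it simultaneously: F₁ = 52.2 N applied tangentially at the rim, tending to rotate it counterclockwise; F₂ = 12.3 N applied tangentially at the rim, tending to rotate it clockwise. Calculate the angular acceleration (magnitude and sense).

α ≈ 25.4 rad/s², counterclockwise

I = ½MR² = (1/2)(7.18)(0.438)² = 0.6887 kg·m².
Taking counterclockwise as positive: τ₁ = +(52.2)(0.438) = +22.86 N·m; τ₂ = −(12.3)(0.438) = −5.387 N·m.
Net torque τ = 17.48 N·m.
α = τ/I = 17.48/0.6887 = 25.37 rad/s².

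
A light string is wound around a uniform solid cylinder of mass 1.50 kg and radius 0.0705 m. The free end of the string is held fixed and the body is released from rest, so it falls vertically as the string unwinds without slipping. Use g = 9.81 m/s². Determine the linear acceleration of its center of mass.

Translation: Mg − T = Ma. Rotation about the center: TR = Iα with I = ½MR².
With a = αR: T = (I/R²)a = (1/2)M a, so Mg = (1 + 0.5000)Ma.
a = g/(1 + 0.5000) = 9.81/1.500 = 6.540 m/s².

a ≈ 6.54 m/s²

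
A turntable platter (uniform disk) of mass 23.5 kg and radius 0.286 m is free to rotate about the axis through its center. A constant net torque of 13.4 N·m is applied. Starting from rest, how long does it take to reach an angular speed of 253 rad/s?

I = ½MR² = (1/2)(23.5)(0.286)² = 0.9611 kg·m².
α = τ/I = 13.4/0.9611 = 13.94 rad/s².
ω = αt ⇒ t = ω/α = 253/13.94 = 18.15 s.

t ≈ 18.1 s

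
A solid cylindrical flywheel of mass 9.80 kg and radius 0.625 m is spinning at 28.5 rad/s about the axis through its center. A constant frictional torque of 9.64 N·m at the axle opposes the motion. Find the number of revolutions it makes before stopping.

≈ 12.8 revolutions

I = ½MR² = (1/2)(9.80)(0.625)² = 1.914 kg·m².
The net torque has magnitude 9.64 N·m, opposing ω.
|α| = τ/I = 9.640/1.914 = 5.036 rad/s² (deceleration).
ω² = ω₀² − 2|α|θ with ω = 0 ⇒ θ = ω₀²/(2|α|) = 80.64 rad = 12.83 rev.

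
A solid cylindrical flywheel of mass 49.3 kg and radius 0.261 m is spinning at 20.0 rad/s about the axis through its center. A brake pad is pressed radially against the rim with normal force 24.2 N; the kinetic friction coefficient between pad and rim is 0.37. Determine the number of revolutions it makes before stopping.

≈ 22.9 revolutions

I = ½MR² = (1/2)(49.3)(0.261)² = 1.679 kg·m².
Friction force f = μN = (0.37)(24.2) = 8.954 N at the rim; torque magnitude τ = fR = 2.337 N·m, opposing ω.
|α| = τ/I = 2.337/1.679 = 1.392 rad/s² (deceleration).
ω² = ω₀² − 2|α|θ with ω = 0 ⇒ θ = ω₀²/(2|α|) = 143.7 rad = 22.87 rev.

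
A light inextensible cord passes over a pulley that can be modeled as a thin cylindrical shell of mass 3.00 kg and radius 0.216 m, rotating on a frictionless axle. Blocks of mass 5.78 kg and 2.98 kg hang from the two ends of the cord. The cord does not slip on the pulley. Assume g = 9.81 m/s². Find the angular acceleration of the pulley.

α ≈ 10.8 rad/s²

I = MR² = (3.00)(0.216)² = 0.1400 kg·m².
Heavier block: m₁g − T₁ = m₁a. Lighter block: T₂ − m₂g = m₂a.
Pulley: (T₁ − T₂)R = Iα = I(a/R), so T₁ − T₂ = (I/R²)a = 1·M_p a = 3.000·a.
Adding the three: (m₁ − m₂)g = (m₁ + m₂ + 3.000)a, so a = (5.78 − 2.98)(9.81)/(5.78 + 2.98 + 3.000) = 2.336 m/s².
α = a/R = 2.336/0.216 = 10.81 rad/s².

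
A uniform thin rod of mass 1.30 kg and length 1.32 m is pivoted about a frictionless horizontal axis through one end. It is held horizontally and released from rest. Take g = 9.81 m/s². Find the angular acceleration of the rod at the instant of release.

α ≈ 11.1 rad/s²

About the pivot, I = (1/3)ML² = (1/3)(1.30)(1.32)² = 0.7550 kg·m².
The weight acts at the center, a distance L/2 = 0.6600 m from the pivot; τ = Mg(L/2) = 8.417 N·m.
α = τ/I = 8.417/0.7550 = 11.15 rad/s².
(Equivalently α = (3g/(2L)) = 11.15 rad/s².)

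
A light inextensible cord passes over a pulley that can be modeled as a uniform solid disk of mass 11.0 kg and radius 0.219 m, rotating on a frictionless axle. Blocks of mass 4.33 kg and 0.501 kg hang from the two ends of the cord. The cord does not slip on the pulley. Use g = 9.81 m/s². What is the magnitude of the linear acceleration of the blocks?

I = ½MR² = (1/2)(11.0)(0.219)² = 0.2638 kg·m².
Heavier block: m₁g − T₁ = m₁a. Lighter block: T₂ − m₂g = m₂a.
Pulley: (T₁ − T₂)R = Iα = I(a/R), so T₁ − T₂ = (I/R²)a = (1/2)M_p a = 5.500·a.
Adding the three: (m₁ − m₂)g = (m₁ + m₂ + 5.500)a, so a = (4.33 − 0.501)(9.81)/(4.33 + 0.501 + 5.500) = 3.636 m/s².

a ≈ 3.64 m/s²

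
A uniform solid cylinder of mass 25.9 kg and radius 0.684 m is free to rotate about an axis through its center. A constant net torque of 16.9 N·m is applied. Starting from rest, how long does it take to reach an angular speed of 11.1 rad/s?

I = ½MR² = (1/2)(25.9)(0.684)² = 6.059 kg·m².
α = τ/I = 16.9/6.059 = 2.789 rad/s².
ω = αt ⇒ t = ω/α = 11.1/2.789 = 3.979 s.

t ≈ 3.98 s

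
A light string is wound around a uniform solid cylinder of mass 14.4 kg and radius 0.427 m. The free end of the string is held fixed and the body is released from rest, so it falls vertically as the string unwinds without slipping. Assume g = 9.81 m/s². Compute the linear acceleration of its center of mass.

Translation: Mg − T = Ma. Rotation about the center: TR = Iα with I = ½MR².
With a = αR: T = (I/R²)a = (1/2)M a, so Mg = (1 + 0.5000)Ma.
a = g/(1 + 0.5000) = 9.81/1.500 = 6.540 m/s².

a ≈ 6.54 m/s²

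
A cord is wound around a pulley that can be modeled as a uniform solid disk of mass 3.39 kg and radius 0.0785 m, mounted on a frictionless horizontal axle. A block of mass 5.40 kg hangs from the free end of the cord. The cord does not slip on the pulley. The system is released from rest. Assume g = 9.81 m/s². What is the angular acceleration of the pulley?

α ≈ 95.1 rad/s²

I = ½MR² = (1/2)(3.39)(0.0785)² = 0.01045 kg·m².
Block: mg − T = ma. Pulley: TR = Iα. No-slip: a = αR, so T = (I/R²)a = 1.695·a.
Then mg = (m + 1.695)a, so a = (5.40)(9.81)/(5.40 + 1.695) = 7.466 m/s².
α = a/R = 7.466/0.0785 = 95.11 rad/s².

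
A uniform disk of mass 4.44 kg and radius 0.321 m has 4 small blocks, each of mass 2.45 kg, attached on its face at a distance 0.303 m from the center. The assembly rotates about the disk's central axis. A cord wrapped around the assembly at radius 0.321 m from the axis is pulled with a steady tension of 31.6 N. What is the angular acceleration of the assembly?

I_disk = ½MR² = ½(4.44)(0.321)² = 0.2288 kg·m².
I_blocks = 4·m·r² = 4(2.45)(0.303)² = 0.8997 kg·m².
Total I = 1.128 kg·m².
τ = F r = (31.6)(0.321) = 10.14 N·m.
α = τ/I = 10.14/1.128 = 8.989 rad/s².

α ≈ 8.99 rad/s²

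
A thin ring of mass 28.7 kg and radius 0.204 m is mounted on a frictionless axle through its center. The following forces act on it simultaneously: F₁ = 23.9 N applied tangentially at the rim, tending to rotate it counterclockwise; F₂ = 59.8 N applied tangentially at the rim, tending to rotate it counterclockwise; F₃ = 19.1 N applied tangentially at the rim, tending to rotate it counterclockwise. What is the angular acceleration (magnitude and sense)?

α ≈ 17.6 rad/s², counterclockwise

I = MR² = (28.7)(0.204)² = 1.194 kg·m².
Taking counterclockwise as positive: τ₁ = +(23.9)(0.204) = +4.876 N·m; τ₂ = +(59.8)(0.204) = +12.20 N·m; τ₃ = +(19.1)(0.204) = +3.896 N·m.
Net torque τ = 20.97 N·m.
α = τ/I = 20.97/1.194 = 17.56 rad/s².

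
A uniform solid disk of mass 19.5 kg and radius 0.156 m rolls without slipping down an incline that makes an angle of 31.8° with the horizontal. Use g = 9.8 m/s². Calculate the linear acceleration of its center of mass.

a ≈ 3.44 m/s²

Translation along the incline: Mg sinθ − f = Ma.
Rotation about the center: fR = Iα with I = ½MR². No-slip gives a = αR, so f = (I/R²)a = (1/2)M a.
Substituting: Mg sinθ = (1 + 0.5000)Ma, so a = g sinθ/(1 + 0.5000) = (9.8) sin 31.8° / 1.500 = 3.443 m/s².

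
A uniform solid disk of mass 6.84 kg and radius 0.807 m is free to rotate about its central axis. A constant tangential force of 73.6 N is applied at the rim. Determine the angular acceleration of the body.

α ≈ 26.7 rad/s²

I = ½MR² = (1/2)(6.84)(0.807)² = 2.227 kg·m².
τ = F R = (73.6)(0.807) = 59.40 N·m.
From τ = Iα: α = 59.40/2.227 = 26.67 rad/s².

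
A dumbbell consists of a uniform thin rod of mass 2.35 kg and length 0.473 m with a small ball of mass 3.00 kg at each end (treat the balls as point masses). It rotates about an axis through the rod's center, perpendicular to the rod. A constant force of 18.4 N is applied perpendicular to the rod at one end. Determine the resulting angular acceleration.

I_rod = (1/12)ML² = (1/12)(2.35)(0.473)² = 0.04381 kg·m².
I_balls = 2·m·(L/2)² = 2(3.00)(0.2365)² = 0.3356 kg·m².
Total I = 0.3794 kg·m².
τ = F·(L/2) = (18.4)(0.236) = 4.352 N·m.
α = τ/I = 4.352/0.3794 = 11.47 rad/s².

α ≈ 11.5 rad/s²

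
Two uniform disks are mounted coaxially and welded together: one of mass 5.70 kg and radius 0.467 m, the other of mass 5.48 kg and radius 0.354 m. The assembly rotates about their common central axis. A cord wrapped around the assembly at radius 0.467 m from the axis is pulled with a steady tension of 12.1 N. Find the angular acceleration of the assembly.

I = ½M₁R₁² + ½M₂R₂² = ½(5.70)(0.467)² + ½(5.48)(0.354)² = 0.9649 kg·m².
τ = F r = (12.1)(0.467) = 5.651 N·m.
α = τ/I = 5.651/0.9649 = 5.856 rad/s².

α ≈ 5.86 rad/s²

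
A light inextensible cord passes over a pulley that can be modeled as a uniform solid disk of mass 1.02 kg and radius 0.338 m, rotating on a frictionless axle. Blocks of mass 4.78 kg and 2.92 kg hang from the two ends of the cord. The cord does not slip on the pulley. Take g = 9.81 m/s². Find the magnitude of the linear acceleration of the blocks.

I = ½MR² = (1/2)(1.02)(0.338)² = 0.05826 kg·m².
Heavier block: m₁g − T₁ = m₁a. Lighter block: T₂ − m₂g = m₂a.
Pulley: (T₁ − T₂)R = Iα = I(a/R), so T₁ − T₂ = (I/R²)a = (1/2)M_p a = 0.5100·a.
Adding the three: (m₁ − m₂)g = (m₁ + m₂ + 0.5100)a, so a = (4.78 − 2.92)(9.81)/(4.78 + 2.92 + 0.5100) = 2.222 m/s².

a ≈ 2.22 m/s²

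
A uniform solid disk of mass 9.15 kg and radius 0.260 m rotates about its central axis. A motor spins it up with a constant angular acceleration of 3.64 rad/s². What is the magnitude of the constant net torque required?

I = ½MR² = (1/2)(9.15)(0.260)² = 0.3093 kg·m².
τ = Iα = (0.3093)(3.640) = 1.126 N·m.

τ ≈ 1.13 N·m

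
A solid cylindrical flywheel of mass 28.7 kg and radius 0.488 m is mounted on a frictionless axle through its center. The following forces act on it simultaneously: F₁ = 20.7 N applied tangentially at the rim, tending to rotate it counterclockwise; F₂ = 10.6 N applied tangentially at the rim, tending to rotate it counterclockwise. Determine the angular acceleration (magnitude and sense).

α ≈ 4.47 rad/s², counterclockwise

I = ½MR² = (1/2)(28.7)(0.488)² = 3.417 kg·m².
Taking counterclockwise as positive: τ₁ = +(20.7)(0.488) = +10.10 N·m; τ₂ = +(10.6)(0.488) = +5.173 N·m.
Net torque τ = 15.27 N·m.
α = τ/I = 15.27/3.417 = 4.470 rad/s².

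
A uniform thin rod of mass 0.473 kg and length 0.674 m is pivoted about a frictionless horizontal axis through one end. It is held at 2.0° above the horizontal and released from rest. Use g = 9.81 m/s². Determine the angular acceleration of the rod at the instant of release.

α ≈ 21.8 rad/s²

About the pivot, I = (1/3)ML² = (1/3)(0.473)(0.674)² = 0.07162 kg·m².
The weight acts at the center, a distance L/2 = 0.3370 m from the pivot; τ = Mg(L/2) cos 2.0° = 1.563 N·m.
α = τ/I = 1.563/0.07162 = 21.82 rad/s².
(Equivalently α = (3g/(2L)) cos 2.0° = 21.82 rad/s².)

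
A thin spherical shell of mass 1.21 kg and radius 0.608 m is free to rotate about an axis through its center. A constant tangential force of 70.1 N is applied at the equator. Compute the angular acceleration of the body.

I = (2/3)MR² = (2/3)(1.21)(0.608)² = 0.2982 kg·m².
τ = F R = (70.1)(0.608) = 42.62 N·m.
Newton's second law for rotation, τ = Iα, gives α = τ/I = 42.62/0.2982 = 142.9 rad/s².

α ≈ 143 rad/s²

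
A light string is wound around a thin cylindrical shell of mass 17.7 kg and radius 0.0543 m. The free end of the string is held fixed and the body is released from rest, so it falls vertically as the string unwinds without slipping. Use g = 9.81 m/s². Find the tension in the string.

T ≈ 86.8 N

Translation: Mg − T = Ma. Rotation about the center: TR = Iα with I = MR².
With a = αR: T = (I/R²)a = M a, so Mg = (1 + 1.000)Ma.
a = g/(1 + 1.000) = 9.81/2.000 = 4.905 m/s².
T = 1.000·M·a = (1.000)(17.7)(4.905) = 86.82 N.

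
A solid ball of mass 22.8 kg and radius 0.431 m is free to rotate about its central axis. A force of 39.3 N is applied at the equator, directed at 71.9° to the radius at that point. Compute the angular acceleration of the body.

I = (2/5)MR² = (2/5)(22.8)(0.431)² = 1.694 kg·m².
Only the tangential component produces torque: τ = F R sinθ = (39.3)(0.431) sin 71.9° = 16.10 N·m.
From τ = Iα: α = 16.10/1.694 = 9.503 rad/s².

α ≈ 9.50 rad/s²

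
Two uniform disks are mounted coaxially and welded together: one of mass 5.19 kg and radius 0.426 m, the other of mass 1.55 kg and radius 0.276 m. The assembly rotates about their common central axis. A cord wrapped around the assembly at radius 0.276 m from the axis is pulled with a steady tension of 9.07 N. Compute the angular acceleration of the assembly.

I = ½M₁R₁² + ½M₂R₂² = ½(5.19)(0.426)² + ½(1.55)(0.276)² = 0.5300 kg·m².
τ = F r = (9.07)(0.276) = 2.503 N·m.
α = τ/I = 2.503/0.5300 = 4.724 rad/s².

α ≈ 4.72 rad/s²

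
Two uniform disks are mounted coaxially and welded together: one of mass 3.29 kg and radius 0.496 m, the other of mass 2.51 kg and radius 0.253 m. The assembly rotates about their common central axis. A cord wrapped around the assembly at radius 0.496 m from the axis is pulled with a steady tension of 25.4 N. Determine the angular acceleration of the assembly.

α ≈ 26.0 rad/s²

I = ½M₁R₁² + ½M₂R₂² = ½(3.29)(0.496)² + ½(2.51)(0.253)² = 0.4850 kg·m².
τ = F r = (25.4)(0.496) = 12.60 N·m.
α = τ/I = 12.60/0.4850 = 25.97 rad/s².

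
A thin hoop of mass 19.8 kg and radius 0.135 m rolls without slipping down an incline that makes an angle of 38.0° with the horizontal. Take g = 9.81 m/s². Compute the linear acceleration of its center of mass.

a ≈ 3.02 m/s²

Translation along the incline: Mg sinθ − f = Ma.
Rotation about the center: fR = Iα with I = MR². No-slip gives a = αR, so f = (I/R²)a = M a.
Substituting: Mg sinθ = (1 + 1.000)Ma, so a = g sinθ/(1 + 1.000) = (9.81) sin 38.0° / 2.000 = 3.020 m/s².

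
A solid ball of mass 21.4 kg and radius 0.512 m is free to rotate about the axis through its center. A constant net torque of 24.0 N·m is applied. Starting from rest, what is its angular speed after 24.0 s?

I = (2/5)MR² = (2/5)(21.4)(0.512)² = 2.244 kg·m².
α = τ/I = 24.0/2.244 = 10.70 rad/s².
ω = ω₀ + αt = 0 + (10.70)(24.0) = 256.7 rad/s.

ω ≈ 257 rad/s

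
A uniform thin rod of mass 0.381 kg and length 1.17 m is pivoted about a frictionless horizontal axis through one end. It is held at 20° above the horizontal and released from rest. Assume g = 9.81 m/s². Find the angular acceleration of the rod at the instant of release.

α ≈ 11.8 rad/s²

About the pivot, I = (1/3)ML² = (1/3)(0.381)(1.17)² = 0.1739 kg·m².
The weight acts at the center, a distance L/2 = 0.5850 m from the pivot; τ = Mg(L/2) cos 20° = 2.055 N·m.
α = τ/I = 2.055/0.1739 = 11.82 rad/s².
(Equivalently α = (3g/(2L)) cos 20° = 11.82 rad/s².)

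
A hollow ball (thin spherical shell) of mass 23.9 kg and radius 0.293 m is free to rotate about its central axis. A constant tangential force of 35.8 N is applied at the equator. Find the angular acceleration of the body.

α ≈ 7.67 rad/s²

I = (2/3)MR² = (2/3)(23.9)(0.293)² = 1.368 kg·m².
τ = F R = (35.8)(0.293) = 10.49 N·m.
From τ = Iα: α = 10.49/1.368 = 7.668 rad/s².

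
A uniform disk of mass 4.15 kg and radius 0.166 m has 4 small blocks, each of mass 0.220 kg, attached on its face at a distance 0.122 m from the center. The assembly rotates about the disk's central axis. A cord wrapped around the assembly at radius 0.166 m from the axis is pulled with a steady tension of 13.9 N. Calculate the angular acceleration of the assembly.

I_disk = ½MR² = ½(4.15)(0.166)² = 0.05718 kg·m².
I_blocks = 4·m·r² = 4(0.220)(0.122)² = 0.01310 kg·m².
Total I = 0.07028 kg·m².
τ = F r = (13.9)(0.166) = 2.307 N·m.
α = τ/I = 2.307/0.07028 = 32.83 rad/s².

α ≈ 32.8 rad/s²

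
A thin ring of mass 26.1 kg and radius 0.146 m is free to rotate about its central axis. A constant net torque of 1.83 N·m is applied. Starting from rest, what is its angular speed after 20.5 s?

ω ≈ 67.4 rad/s

I = MR² = (26.1)(0.146)² = 0.5563 kg·m².
α = τ/I = 1.83/0.5563 = 3.289 rad/s².
ω = ω₀ + αt = 0 + (3.289)(20.5) = 67.43 rad/s.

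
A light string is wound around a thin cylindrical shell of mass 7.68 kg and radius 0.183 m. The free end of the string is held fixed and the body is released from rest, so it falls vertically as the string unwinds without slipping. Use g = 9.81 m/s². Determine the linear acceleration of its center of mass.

Translation: Mg − T = Ma. Rotation about the center: TR = Iα with I = MR².
With a = αR: T = (I/R²)a = M a, so Mg = (1 + 1.000)Ma.
a = g/(1 + 1.000) = 9.81/2.000 = 4.905 m/s².

a ≈ 4.91 m/s²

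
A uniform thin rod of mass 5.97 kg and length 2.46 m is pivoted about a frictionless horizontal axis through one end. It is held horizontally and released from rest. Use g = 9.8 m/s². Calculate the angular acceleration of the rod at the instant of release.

α ≈ 5.98 rad/s²

About the pivot, I = (1/3)ML² = (1/3)(5.97)(2.46)² = 12.04 kg·m².
The weight acts at the center, a distance L/2 = 1.230 m from the pivot; τ = Mg(L/2) = 71.96 N·m.
α = τ/I = 71.96/12.04 = 5.976 rad/s².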